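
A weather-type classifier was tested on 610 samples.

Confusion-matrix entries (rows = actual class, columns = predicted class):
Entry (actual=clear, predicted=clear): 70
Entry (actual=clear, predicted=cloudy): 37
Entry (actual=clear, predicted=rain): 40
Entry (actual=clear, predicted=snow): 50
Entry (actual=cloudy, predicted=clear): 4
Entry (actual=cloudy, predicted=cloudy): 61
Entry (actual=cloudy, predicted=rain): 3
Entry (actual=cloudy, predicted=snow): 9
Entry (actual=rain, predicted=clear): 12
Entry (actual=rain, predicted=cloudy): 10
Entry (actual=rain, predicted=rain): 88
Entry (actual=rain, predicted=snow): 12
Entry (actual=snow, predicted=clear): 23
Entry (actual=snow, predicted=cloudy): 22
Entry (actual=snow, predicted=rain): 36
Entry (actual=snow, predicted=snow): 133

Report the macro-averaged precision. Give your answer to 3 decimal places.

0.573

Per-class precision (TP/(TP+FP)):
  clear: TP=70, FP=4+12+23=39 → 70/109 = 0.6422
  cloudy: TP=61, FP=37+10+22=69 → 61/130 = 0.4692
  rain: TP=88, FP=40+3+36=79 → 88/167 = 0.5269
  snow: TP=133, FP=50+9+12=71 → 133/204 = 0.6520
Macro-precision = mean = (0.6422 + 0.4692 + 0.5269 + 0.6520) / 4 = 0.573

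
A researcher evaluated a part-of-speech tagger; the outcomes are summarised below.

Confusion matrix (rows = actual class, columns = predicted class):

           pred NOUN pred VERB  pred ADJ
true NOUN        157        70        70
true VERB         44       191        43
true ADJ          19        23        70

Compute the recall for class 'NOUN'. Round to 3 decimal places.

recall = TP/(TP+FN).
NOUN: TP=157, FN=70+70=140 → 157/297 = 0.5286

0.529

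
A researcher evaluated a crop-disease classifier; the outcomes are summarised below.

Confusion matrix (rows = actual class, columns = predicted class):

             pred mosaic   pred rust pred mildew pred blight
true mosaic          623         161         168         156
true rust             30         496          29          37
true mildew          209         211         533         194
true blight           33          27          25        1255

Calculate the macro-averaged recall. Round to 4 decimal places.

0.7003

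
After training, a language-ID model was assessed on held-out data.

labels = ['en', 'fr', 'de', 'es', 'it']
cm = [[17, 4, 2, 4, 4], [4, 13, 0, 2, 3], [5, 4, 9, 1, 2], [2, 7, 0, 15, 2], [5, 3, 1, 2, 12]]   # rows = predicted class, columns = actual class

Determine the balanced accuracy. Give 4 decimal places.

0.5662

Balanced accuracy = mean of per-class recall.
  en: recall = 17/33 = 0.51515
  fr: recall = 13/31 = 0.41935
  de: recall = 9/12 = 0.75000
  es: recall = 15/24 = 0.62500
  it: recall = 12/23 = 0.52174
Mean = (0.51515 + 0.41935 + 0.75000 + 0.62500 + 0.52174) / 5 = 0.5662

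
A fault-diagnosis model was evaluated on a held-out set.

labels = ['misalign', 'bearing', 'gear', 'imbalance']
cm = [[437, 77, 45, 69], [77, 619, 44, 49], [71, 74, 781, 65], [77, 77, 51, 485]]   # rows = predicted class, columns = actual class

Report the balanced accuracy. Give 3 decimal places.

Balanced accuracy = mean of per-class recall.
  misalign: recall = 437/662 = 0.6601
  bearing: recall = 619/847 = 0.7308
  gear: recall = 781/921 = 0.8480
  imbalance: recall = 485/668 = 0.7260
Mean = (0.6601 + 0.7308 + 0.8480 + 0.7260) / 4 = 0.741

0.741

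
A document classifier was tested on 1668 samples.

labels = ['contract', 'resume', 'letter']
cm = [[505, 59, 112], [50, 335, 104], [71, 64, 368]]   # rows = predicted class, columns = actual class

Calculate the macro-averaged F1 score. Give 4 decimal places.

Per-class F1 score (2·TP/(2·TP+FP+FN)):
  contract: TP=505, FP=59+112=171, FN=50+71=121 → 1010/1302 = 0.77573
  resume: TP=335, FP=50+104=154, FN=59+64=123 → 670/947 = 0.70750
  letter: TP=368, FP=71+64=135, FN=112+104=216 → 736/1087 = 0.67709
Macro-F1 score = mean = (0.77573 + 0.70750 + 0.67709) / 3 = 0.7201

0.7201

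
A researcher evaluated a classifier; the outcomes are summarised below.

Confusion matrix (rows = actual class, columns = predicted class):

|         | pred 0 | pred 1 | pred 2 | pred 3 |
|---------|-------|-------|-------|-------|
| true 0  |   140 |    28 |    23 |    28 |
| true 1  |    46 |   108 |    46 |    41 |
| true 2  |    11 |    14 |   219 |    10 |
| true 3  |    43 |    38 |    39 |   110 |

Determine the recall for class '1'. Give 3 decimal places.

recall = TP/(TP+FN).
1: TP=108, FN=46+46+41=133 → 108/241 = 0.4481

0.448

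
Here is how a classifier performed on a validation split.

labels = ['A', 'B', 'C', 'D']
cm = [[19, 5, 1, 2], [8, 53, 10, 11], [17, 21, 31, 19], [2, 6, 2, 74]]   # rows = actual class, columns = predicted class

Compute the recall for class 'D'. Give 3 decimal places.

0.881

Take TP from the diagonal, FP from the rest of the 'D' prediction marginal, FN from the rest of the 'D' actual marginal.
recall = TP/(TP+FN).
D: TP=74, FN=2+6+2=10 → 74/84 = 0.8810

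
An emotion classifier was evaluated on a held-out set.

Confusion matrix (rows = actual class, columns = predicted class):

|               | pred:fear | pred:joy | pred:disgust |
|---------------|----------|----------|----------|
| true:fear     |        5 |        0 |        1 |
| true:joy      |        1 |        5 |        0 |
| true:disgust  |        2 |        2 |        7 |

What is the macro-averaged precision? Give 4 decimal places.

Per-class precision (TP/(TP+FP)):
  fear: TP=5, FP=1+2=3 → 5/8 = 0.62500
  joy: TP=5, FP=0+2=2 → 5/7 = 0.71429
  disgust: TP=7, FP=1+0=1 → 7/8 = 0.87500
Macro-precision = mean = (0.62500 + 0.71429 + 0.87500) / 3 = 0.7381

0.7381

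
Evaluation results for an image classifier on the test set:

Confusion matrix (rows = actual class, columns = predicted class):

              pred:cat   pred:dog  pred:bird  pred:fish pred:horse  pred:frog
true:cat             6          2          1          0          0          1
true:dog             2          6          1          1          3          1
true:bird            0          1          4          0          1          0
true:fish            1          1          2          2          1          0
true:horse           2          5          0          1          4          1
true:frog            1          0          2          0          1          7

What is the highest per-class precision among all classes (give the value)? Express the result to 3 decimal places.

0.700

Per-class precision (TP/(TP+FP)):
  cat: TP=6, FP=2+0+1+2+1=6 → 6/12 = 0.5000
  dog: TP=6, FP=2+1+1+5+0=9 → 6/15 = 0.4000
  bird: TP=4, FP=1+1+2+0+2=6 → 4/10 = 0.4000
  fish: TP=2, FP=0+1+0+1+0=2 → 2/4 = 0.5000
  horse: TP=4, FP=0+3+1+1+1=6 → 4/10 = 0.4000
  frog: TP=7, FP=1+1+0+0+1=3 → 7/10 = 0.7000
Highest is class 'frog' with precision = 0.700.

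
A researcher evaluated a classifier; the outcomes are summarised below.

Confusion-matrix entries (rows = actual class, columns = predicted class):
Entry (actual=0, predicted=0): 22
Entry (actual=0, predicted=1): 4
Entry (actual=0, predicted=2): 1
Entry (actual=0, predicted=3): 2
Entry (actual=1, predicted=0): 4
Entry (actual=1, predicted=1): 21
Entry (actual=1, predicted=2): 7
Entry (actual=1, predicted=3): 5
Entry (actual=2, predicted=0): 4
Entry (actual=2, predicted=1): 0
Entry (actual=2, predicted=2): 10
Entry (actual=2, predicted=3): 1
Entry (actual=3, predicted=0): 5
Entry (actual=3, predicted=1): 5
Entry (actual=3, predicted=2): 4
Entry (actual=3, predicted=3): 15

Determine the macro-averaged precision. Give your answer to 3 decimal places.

0.609

Per-class precision (TP/(TP+FP)):
  0: TP=22, FP=4+4+5=13 → 22/35 = 0.6286
  1: TP=21, FP=4+0+5=9 → 21/30 = 0.7000
  2: TP=10, FP=1+7+4=12 → 10/22 = 0.4545
  3: TP=15, FP=2+5+1=8 → 15/23 = 0.6522
Macro-precision = mean = (0.6286 + 0.7000 + 0.4545 + 0.6522) / 4 = 0.609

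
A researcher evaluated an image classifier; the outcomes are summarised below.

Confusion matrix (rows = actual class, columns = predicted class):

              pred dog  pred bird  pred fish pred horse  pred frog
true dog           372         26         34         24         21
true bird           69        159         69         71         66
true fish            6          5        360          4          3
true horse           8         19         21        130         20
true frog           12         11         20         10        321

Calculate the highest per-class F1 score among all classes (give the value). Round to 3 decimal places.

0.816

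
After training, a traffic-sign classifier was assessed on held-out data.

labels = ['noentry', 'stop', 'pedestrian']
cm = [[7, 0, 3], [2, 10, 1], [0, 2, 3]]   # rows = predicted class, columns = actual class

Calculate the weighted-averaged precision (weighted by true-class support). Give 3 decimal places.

Per-class precision (TP/(TP+FP)):
  noentry: TP=7, FP=0+3=3 → 7/10 = 0.7000
  stop: TP=10, FP=2+1=3 → 10/13 = 0.7692
  pedestrian: TP=3, FP=0+2=2 → 3/5 = 0.6000
Weighted-precision = Σ (supportᵢ/N)·precisionᵢ with N=28: (9/28)·0.7000 + (12/28)·0.7692 + (7/28)·0.6000 = 0.705

0.705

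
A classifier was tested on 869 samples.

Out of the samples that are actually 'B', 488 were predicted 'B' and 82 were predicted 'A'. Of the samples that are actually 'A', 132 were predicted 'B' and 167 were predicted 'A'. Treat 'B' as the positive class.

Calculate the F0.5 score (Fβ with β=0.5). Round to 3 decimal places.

Fβ = (1+β²)·TP / ((1+β²)·TP + β²·FN + FP), with β²=1/4
= 1.25·488 / (1.25·488 + 0.25·82 + 132) = 0.800

0.800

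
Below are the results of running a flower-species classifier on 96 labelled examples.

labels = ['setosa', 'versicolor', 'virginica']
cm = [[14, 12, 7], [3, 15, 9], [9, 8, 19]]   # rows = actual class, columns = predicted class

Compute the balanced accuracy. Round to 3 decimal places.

0.503

Balanced accuracy = mean of per-class recall.
  setosa: recall = 14/33 = 0.4242
  versicolor: recall = 15/27 = 0.5556
  virginica: recall = 19/36 = 0.5278
Mean = (0.4242 + 0.5556 + 0.5278) / 3 = 0.503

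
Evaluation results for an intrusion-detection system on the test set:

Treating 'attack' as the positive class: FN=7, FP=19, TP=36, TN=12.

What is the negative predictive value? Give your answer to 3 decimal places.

0.632

NPV = TN/(TN+FN) = 12/(12+7) = 0.632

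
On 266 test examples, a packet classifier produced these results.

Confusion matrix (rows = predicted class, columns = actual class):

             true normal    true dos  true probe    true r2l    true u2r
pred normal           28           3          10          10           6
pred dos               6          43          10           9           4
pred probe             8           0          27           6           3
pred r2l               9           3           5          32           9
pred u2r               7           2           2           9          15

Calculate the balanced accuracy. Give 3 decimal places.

Balanced accuracy = mean of per-class recall.
  normal: recall = 28/58 = 0.4828
  dos: recall = 43/51 = 0.8431
  probe: recall = 27/54 = 0.5000
  r2l: recall = 32/66 = 0.4848
  u2r: recall = 15/37 = 0.4054
Mean = (0.4828 + 0.8431 + 0.5000 + 0.4848 + 0.4054) / 5 = 0.543

0.543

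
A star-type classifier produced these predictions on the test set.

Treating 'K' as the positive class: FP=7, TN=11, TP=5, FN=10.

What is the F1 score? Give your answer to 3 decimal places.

0.370

Precision = TP/(TP+FP) = 5/12 = 0.4167
Recall = TP/(TP+FN) = 5/15 = 0.3333
F1 = 2·TP/(2·TP+FP+FN) = 10/27 = 0.370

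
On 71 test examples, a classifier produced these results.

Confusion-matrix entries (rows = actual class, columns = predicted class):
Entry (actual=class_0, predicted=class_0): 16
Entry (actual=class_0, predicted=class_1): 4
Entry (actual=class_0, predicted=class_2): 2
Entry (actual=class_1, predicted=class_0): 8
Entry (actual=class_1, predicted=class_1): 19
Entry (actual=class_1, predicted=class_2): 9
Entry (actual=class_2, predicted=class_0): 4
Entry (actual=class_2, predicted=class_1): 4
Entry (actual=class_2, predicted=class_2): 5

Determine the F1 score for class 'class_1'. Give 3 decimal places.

0.603

Treat 'class_1' as positive and all other classes as negative.
F1 score = 2·TP/(2·TP+FP+FN).
class_1: TP=19, FP=4+4=8, FN=8+9=17 → 38/63 = 0.6032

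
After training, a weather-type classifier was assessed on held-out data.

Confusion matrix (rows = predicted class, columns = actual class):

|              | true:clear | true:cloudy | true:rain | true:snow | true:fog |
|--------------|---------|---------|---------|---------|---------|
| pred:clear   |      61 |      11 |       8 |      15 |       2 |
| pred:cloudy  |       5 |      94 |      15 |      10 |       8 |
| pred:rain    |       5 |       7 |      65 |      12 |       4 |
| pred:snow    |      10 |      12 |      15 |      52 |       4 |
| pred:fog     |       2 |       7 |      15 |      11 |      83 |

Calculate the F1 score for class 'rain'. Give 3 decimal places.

0.616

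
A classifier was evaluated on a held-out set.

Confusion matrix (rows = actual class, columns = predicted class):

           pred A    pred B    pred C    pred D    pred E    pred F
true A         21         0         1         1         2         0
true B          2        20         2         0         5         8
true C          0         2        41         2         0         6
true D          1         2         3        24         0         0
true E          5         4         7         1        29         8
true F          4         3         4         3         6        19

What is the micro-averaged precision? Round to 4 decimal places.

Micro-averaging pools counts across classes: ΣTP=154, ΣFP=82, ΣFN=82.
Micro-precision = TP/(TP+FP) on pooled counts = 0.6525 (equals overall accuracy in single-label multiclass).

0.6525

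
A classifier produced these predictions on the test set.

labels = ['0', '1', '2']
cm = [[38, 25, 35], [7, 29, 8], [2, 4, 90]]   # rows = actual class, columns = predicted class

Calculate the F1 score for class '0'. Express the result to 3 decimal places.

0.524

One-vs-rest for '0': TP = diagonal; FP = other classes predicted '0'; FN = '0' predicted as other.
F1 score = 2·TP/(2·TP+FP+FN).
0: TP=38, FP=7+2=9, FN=25+35=60 → 76/145 = 0.5241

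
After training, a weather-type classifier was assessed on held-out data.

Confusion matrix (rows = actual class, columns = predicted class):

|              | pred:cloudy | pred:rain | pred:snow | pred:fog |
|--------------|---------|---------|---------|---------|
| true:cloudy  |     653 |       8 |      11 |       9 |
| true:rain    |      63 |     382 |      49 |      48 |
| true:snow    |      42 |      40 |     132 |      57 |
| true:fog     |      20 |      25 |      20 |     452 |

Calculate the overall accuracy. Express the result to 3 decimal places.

Accuracy = trace / total = (653+382+132+452=1619) / 2011 = 1619/2011 = 0.805

0.805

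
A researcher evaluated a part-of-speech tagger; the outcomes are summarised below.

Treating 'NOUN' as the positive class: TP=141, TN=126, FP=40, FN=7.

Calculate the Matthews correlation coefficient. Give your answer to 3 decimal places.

0.719

MCC = (TP·TN − FP·FN) / √((TP+FP)(TP+FN)(TN+FP)(TN+FN))
Numerator = 141·126 − 40·7 = 17486
Denominator = √(181·148·166·133) = √591425464 = 24319.2406
MCC = 17486 / 24319.2406 = 0.719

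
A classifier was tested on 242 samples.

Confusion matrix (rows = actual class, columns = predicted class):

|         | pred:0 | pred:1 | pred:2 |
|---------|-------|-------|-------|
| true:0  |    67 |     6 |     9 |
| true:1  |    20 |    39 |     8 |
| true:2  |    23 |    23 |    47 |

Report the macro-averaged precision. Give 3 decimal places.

0.639

Per-class precision (TP/(TP+FP)):
  0: TP=67, FP=20+23=43 → 67/110 = 0.6091
  1: TP=39, FP=6+23=29 → 39/68 = 0.5735
  2: TP=47, FP=9+8=17 → 47/64 = 0.7344
Macro-precision = mean = (0.6091 + 0.5735 + 0.7344) / 3 = 0.639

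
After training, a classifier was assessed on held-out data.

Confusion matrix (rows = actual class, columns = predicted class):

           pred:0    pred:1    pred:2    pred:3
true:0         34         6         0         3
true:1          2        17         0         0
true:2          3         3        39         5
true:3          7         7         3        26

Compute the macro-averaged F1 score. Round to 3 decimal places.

0.735

Per-class F1 score (2·TP/(2·TP+FP+FN)):
  0: TP=34, FP=2+3+7=12, FN=6+0+3=9 → 68/89 = 0.7640
  1: TP=17, FP=6+3+7=16, FN=2+0+0=2 → 34/52 = 0.6538
  2: TP=39, FP=0+0+3=3, FN=3+3+5=11 → 78/92 = 0.8478
  3: TP=26, FP=3+0+5=8, FN=7+7+3=17 → 52/77 = 0.6753
Macro-F1 score = mean = (0.7640 + 0.6538 + 0.8478 + 0.6753) / 4 = 0.735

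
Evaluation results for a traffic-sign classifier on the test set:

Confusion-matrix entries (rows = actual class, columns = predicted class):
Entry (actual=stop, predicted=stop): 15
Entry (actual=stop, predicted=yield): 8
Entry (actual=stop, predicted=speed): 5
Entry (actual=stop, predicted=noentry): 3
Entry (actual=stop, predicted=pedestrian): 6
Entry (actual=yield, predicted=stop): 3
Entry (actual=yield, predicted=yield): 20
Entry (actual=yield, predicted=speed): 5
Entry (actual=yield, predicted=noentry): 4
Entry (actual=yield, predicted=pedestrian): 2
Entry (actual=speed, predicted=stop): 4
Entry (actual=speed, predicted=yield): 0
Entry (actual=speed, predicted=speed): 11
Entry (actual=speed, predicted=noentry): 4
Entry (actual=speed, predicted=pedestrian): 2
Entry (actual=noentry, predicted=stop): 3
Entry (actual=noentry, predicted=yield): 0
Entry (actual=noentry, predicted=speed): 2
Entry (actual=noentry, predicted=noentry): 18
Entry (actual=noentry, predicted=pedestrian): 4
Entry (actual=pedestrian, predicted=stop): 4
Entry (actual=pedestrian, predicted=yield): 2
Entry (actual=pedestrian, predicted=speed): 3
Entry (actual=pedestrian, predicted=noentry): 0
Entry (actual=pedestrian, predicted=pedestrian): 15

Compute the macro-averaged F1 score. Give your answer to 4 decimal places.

Per-class F1 score (2·TP/(2·TP+FP+FN)):
  stop: TP=15, FP=3+4+3+4=14, FN=8+5+3+6=22 → 30/66 = 0.45455
  yield: TP=20, FP=8+0+0+2=10, FN=3+5+4+2=14 → 40/64 = 0.62500
  speed: TP=11, FP=5+5+2+3=15, FN=4+0+4+2=10 → 22/47 = 0.46809
  noentry: TP=18, FP=3+4+4+0=11, FN=3+0+2+4=9 → 36/56 = 0.64286
  pedestrian: TP=15, FP=6+2+2+4=14, FN=4+2+3+0=9 → 30/53 = 0.56604
Macro-F1 score = mean = (0.45455 + 0.62500 + 0.46809 + 0.64286 + 0.56604) / 5 = 0.5513

0.5513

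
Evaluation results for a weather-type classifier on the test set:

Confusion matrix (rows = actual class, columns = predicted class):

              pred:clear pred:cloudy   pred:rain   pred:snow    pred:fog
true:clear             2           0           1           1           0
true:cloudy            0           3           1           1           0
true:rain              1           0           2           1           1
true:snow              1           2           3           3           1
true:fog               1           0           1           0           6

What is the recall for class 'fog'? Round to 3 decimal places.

0.750

Take TP from the diagonal, FP from the rest of the 'fog' prediction marginal, FN from the rest of the 'fog' actual marginal.
recall = TP/(TP+FN).
fog: TP=6, FN=1+0+1+0=2 → 6/8 = 0.7500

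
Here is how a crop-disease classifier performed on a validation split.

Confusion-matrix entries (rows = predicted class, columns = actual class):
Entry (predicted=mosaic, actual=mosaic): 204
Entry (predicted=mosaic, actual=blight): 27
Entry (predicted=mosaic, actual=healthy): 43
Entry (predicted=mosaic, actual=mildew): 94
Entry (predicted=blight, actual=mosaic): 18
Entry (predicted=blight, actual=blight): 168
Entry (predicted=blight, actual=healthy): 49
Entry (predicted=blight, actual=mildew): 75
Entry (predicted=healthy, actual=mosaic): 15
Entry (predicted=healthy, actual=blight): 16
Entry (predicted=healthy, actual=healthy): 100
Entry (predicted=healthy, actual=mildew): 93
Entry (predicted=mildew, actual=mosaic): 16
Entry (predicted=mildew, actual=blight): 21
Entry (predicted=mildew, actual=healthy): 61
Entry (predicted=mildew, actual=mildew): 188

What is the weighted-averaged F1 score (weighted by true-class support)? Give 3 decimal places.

Per-class F1 score (2·TP/(2·TP+FP+FN)):
  mosaic: TP=204, FP=27+43+94=164, FN=18+15+16=49 → 408/621 = 0.6570
  blight: TP=168, FP=18+49+75=142, FN=27+16+21=64 → 336/542 = 0.6199
  healthy: TP=100, FP=15+16+93=124, FN=43+49+61=153 → 200/477 = 0.4193
  mildew: TP=188, FP=16+21+61=98, FN=94+75+93=262 → 376/736 = 0.5109
Weighted-F1 score = Σ (supportᵢ/N)·F1 scoreᵢ with N=1188: (253/1188)·0.6570 + (232/1188)·0.6199 + (253/1188)·0.4193 + (450/1188)·0.5109 = 0.544

0.544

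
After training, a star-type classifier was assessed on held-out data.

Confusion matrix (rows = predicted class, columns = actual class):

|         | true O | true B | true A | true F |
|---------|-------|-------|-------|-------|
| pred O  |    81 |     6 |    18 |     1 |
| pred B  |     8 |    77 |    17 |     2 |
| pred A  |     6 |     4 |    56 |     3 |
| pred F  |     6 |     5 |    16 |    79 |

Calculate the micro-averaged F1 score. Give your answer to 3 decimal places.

0.761

Micro-averaging pools counts across classes: ΣTP=293, ΣFP=92, ΣFN=92.
Micro-F1 score = 2·TP/(2·TP+FP+FN) on pooled counts = 0.761 (equals overall accuracy in single-label multiclass).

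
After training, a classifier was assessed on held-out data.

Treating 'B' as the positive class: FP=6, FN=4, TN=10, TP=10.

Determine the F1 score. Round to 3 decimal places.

Precision = TP/(TP+FP) = 10/16 = 0.6250
Recall = TP/(TP+FN) = 10/14 = 0.7143
F1 = 2·TP/(2·TP+FP+FN) = 20/30 = 0.667

0.667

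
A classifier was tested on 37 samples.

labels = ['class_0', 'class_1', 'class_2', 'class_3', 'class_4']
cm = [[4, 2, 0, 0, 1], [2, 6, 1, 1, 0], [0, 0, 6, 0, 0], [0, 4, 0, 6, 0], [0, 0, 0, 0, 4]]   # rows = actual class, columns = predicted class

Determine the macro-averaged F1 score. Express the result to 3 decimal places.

Per-class F1 score (2·TP/(2·TP+FP+FN)):
  class_0: TP=4, FP=2+0+0+0=2, FN=2+0+0+1=3 → 8/13 = 0.6154
  class_1: TP=6, FP=2+0+4+0=6, FN=2+1+1+0=4 → 12/22 = 0.5455
  class_2: TP=6, FP=0+1+0+0=1, FN=0+0+0+0=0 → 12/13 = 0.9231
  class_3: TP=6, FP=0+1+0+0=1, FN=0+4+0+0=4 → 12/17 = 0.7059
  class_4: TP=4, FP=1+0+0+0=1, FN=0+0+0+0=0 → 8/9 = 0.8889
Macro-F1 score = mean = (0.6154 + 0.5455 + 0.9231 + 0.7059 + 0.8889) / 5 = 0.736

0.736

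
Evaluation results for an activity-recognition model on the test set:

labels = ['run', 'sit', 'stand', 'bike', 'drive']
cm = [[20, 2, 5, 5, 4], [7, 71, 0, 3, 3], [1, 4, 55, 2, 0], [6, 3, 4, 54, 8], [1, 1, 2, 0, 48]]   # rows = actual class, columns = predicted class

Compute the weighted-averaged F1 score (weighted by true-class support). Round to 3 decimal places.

0.801

Per-class F1 score (2·TP/(2·TP+FP+FN)):
  run: TP=20, FP=7+1+6+1=15, FN=2+5+5+4=16 → 40/71 = 0.5634
  sit: TP=71, FP=2+4+3+1=10, FN=7+0+3+3=13 → 142/165 = 0.8606
  stand: TP=55, FP=5+0+4+2=11, FN=1+4+2+0=7 → 110/128 = 0.8594
  bike: TP=54, FP=5+3+2+0=10, FN=6+3+4+8=21 → 108/139 = 0.7770
  drive: TP=48, FP=4+3+0+8=15, FN=1+1+2+0=4 → 96/115 = 0.8348
Weighted-F1 score = Σ (supportᵢ/N)·F1 scoreᵢ with N=309: (36/309)·0.5634 + (84/309)·0.8606 + (62/309)·0.8594 + (75/309)·0.7770 + (52/309)·0.8348 = 0.801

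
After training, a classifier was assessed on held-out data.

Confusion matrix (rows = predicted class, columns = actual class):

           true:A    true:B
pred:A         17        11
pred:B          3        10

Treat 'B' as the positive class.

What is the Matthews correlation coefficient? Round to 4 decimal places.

0.3504

MCC = (TP·TN − FP·FN) / √((TP+FP)(TP+FN)(TN+FP)(TN+FN))
Numerator = 10·17 − 3·11 = 137
Denominator = √(13·21·20·28) = √152880 = 390.9987
MCC = 137 / 390.9987 = 0.3504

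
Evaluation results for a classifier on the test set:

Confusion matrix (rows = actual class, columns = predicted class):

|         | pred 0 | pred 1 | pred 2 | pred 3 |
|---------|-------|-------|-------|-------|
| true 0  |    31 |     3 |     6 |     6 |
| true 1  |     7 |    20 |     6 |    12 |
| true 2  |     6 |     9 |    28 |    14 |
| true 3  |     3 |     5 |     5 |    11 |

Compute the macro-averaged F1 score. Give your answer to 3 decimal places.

Per-class F1 score (2·TP/(2·TP+FP+FN)):
  0: TP=31, FP=7+6+3=16, FN=3+6+6=15 → 62/93 = 0.6667
  1: TP=20, FP=3+9+5=17, FN=7+6+12=25 → 40/82 = 0.4878
  2: TP=28, FP=6+6+5=17, FN=6+9+14=29 → 56/102 = 0.5490
  3: TP=11, FP=6+12+14=32, FN=3+5+5=13 → 22/67 = 0.3284
Macro-F1 score = mean = (0.6667 + 0.4878 + 0.5490 + 0.3284) / 4 = 0.508

0.508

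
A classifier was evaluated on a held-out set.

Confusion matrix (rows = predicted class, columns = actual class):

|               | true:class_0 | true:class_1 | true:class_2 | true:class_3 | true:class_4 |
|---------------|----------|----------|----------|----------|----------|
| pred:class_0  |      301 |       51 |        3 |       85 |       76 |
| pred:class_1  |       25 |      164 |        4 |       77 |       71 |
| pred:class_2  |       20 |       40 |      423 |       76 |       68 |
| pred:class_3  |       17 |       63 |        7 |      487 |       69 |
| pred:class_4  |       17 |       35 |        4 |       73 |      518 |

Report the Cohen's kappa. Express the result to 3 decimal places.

0.597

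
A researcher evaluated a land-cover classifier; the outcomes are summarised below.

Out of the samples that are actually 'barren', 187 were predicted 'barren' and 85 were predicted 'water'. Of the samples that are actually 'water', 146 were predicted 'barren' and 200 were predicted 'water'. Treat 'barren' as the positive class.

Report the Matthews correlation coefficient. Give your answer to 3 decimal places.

0.264

MCC = (TP·TN − FP·FN) / √((TP+FP)(TP+FN)(TN+FP)(TN+FN))
Numerator = 187·200 − 146·85 = 24990
Denominator = √(333·272·346·285) = √8931699360 = 94507.6683
MCC = 24990 / 94507.6683 = 0.264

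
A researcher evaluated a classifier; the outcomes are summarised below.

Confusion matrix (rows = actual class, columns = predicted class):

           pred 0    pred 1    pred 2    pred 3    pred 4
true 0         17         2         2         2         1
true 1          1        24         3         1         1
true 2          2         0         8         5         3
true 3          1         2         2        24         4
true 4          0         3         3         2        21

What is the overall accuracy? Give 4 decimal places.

Accuracy = trace / total = (17+24+8+24+21=94) / 134 = 94/134 = 0.7015

0.7015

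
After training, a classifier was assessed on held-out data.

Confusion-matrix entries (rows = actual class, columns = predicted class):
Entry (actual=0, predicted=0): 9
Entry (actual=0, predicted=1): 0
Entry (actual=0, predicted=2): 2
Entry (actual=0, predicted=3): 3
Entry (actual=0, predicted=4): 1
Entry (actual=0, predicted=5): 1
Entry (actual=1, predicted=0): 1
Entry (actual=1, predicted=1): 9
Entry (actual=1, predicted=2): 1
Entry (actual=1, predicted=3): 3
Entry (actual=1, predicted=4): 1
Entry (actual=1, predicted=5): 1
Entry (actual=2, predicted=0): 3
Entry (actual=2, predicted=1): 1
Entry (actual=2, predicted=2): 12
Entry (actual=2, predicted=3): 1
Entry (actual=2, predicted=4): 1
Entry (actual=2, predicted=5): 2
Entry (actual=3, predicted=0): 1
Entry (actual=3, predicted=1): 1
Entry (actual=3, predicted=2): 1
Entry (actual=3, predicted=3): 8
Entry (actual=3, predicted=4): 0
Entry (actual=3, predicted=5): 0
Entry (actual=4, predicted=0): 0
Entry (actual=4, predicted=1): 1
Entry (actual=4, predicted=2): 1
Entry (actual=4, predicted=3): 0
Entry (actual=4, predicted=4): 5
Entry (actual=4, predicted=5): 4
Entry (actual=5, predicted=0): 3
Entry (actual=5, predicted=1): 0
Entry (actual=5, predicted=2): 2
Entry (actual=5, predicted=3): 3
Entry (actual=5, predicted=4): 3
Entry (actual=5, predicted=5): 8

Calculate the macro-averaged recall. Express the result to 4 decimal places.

0.5546

Per-class recall (TP/(TP+FN)):
  0: TP=9, FN=0+2+3+1+1=7 → 9/16 = 0.56250
  1: TP=9, FN=1+1+3+1+1=7 → 9/16 = 0.56250
  2: TP=12, FN=3+1+1+1+2=8 → 12/20 = 0.60000
  3: TP=8, FN=1+1+1+0+0=3 → 8/11 = 0.72727
  4: TP=5, FN=0+1+1+0+4=6 → 5/11 = 0.45455
  5: TP=8, FN=3+0+2+3+3=11 → 8/19 = 0.42105
Macro-recall = mean = (0.56250 + 0.56250 + 0.60000 + 0.72727 + 0.45455 + 0.42105) / 6 = 0.5546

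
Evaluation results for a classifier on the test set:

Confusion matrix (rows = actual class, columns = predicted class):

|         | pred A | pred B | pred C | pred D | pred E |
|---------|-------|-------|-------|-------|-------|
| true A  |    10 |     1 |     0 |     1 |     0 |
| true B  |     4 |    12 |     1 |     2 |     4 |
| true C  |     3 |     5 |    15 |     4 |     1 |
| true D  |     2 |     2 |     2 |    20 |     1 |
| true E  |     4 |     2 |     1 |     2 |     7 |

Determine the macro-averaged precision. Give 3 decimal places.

0.600

Per-class precision (TP/(TP+FP)):
  A: TP=10, FP=4+3+2+4=13 → 10/23 = 0.4348
  B: TP=12, FP=1+5+2+2=10 → 12/22 = 0.5455
  C: TP=15, FP=0+1+2+1=4 → 15/19 = 0.7895
  D: TP=20, FP=1+2+4+2=9 → 20/29 = 0.6897
  E: TP=7, FP=0+4+1+1=6 → 7/13 = 0.5385
Macro-precision = mean = (0.4348 + 0.5455 + 0.7895 + 0.6897 + 0.5385) / 5 = 0.600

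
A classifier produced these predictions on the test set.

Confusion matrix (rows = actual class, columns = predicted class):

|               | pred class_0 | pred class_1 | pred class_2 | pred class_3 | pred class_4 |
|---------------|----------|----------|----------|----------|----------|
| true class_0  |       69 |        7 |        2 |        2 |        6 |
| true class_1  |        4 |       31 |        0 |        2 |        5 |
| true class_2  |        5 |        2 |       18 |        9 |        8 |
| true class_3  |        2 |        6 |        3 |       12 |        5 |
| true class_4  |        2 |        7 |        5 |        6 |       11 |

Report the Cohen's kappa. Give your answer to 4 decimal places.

Observed agreement pₒ = trace/N = 141/229 = 0.61572
Expected agreement pₑ = Σ (rowᵢ·colᵢ)/N² = (86·82 + 42·53 + 42·28 + 28·31 + 31·35)/229² = 0.23659
κ = (pₒ − pₑ)/(1 − pₑ) = (0.61572 − 0.23659)/(1 − 0.23659) = 0.4966

0.4966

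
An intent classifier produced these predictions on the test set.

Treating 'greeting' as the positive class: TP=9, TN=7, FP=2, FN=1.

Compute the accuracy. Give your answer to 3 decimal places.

Accuracy = (TP+TN)/N = (9+7)/19 = 0.842

0.842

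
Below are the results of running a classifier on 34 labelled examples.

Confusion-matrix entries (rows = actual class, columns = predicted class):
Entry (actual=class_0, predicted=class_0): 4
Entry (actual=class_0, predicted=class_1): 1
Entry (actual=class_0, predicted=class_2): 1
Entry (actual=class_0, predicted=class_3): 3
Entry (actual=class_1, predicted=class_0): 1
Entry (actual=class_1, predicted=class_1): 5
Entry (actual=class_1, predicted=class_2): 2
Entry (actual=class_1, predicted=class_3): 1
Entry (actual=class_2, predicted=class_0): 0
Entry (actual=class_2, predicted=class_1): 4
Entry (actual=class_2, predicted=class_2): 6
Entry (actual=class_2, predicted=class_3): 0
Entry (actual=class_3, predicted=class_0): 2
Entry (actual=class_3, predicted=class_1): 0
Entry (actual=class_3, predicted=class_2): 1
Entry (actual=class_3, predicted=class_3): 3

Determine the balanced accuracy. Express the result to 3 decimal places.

Balanced accuracy = mean of per-class recall.
  class_0: recall = 4/9 = 0.4444
  class_1: recall = 5/9 = 0.5556
  class_2: recall = 6/10 = 0.6000
  class_3: recall = 3/6 = 0.5000
Mean = (0.4444 + 0.5556 + 0.6000 + 0.5000) / 4 = 0.525

0.525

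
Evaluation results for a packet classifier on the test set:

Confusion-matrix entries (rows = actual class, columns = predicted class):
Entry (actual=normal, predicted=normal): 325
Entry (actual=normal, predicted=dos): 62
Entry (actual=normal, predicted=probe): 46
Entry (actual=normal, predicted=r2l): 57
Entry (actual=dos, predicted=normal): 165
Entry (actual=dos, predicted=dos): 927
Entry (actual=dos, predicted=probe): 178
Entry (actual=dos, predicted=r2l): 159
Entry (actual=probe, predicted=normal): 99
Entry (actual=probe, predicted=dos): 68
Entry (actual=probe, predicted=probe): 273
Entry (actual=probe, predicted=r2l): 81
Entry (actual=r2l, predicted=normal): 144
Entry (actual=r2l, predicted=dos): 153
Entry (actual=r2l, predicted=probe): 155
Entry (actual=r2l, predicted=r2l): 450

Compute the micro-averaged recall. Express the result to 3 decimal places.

0.591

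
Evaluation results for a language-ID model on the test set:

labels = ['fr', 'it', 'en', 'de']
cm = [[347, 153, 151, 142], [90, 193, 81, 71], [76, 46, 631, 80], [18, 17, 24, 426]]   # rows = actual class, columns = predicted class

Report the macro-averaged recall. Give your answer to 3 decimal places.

0.629

Per-class recall (TP/(TP+FN)):
  fr: TP=347, FN=153+151+142=446 → 347/793 = 0.4376
  it: TP=193, FN=90+81+71=242 → 193/435 = 0.4437
  en: TP=631, FN=76+46+80=202 → 631/833 = 0.7575
  de: TP=426, FN=18+17+24=59 → 426/485 = 0.8784
Macro-recall = mean = (0.4376 + 0.4437 + 0.7575 + 0.8784) / 4 = 0.629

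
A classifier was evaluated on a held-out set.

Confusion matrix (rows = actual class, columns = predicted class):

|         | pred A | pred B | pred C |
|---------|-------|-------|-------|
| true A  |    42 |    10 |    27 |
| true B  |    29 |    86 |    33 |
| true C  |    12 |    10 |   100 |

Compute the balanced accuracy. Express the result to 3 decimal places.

0.644

Balanced accuracy = mean of per-class recall.
  A: recall = 42/79 = 0.5316
  B: recall = 86/148 = 0.5811
  C: recall = 100/122 = 0.8197
Mean = (0.5316 + 0.5811 + 0.8197) / 3 = 0.644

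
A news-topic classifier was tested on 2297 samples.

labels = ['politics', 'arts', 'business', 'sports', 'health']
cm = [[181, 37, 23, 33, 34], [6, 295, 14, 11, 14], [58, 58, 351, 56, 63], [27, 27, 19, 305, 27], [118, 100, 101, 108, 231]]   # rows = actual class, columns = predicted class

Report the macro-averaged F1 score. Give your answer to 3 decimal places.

0.593

Per-class F1 score (2·TP/(2·TP+FP+FN)):
  politics: TP=181, FP=6+58+27+118=209, FN=37+23+33+34=127 → 362/698 = 0.5186
  arts: TP=295, FP=37+58+27+100=222, FN=6+14+11+14=45 → 590/857 = 0.6884
  business: TP=351, FP=23+14+19+101=157, FN=58+58+56+63=235 → 702/1094 = 0.6417
  sports: TP=305, FP=33+11+56+108=208, FN=27+27+19+27=100 → 610/918 = 0.6645
  health: TP=231, FP=34+14+63+27=138, FN=118+100+101+108=427 → 462/1027 = 0.4499
Macro-F1 score = mean = (0.5186 + 0.6884 + 0.6417 + 0.6645 + 0.4499) / 5 = 0.593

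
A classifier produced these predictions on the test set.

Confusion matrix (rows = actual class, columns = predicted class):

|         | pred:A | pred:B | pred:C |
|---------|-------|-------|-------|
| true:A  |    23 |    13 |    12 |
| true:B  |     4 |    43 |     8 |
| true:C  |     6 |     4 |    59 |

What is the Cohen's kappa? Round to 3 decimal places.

0.580

Observed agreement pₒ = trace/N = 125/172 = 0.7267
Expected agreement pₑ = Σ (rowᵢ·colᵢ)/N² = (48·33 + 55·60 + 69·79)/172² = 0.3493
κ = (pₒ − pₑ)/(1 − pₑ) = (0.7267 − 0.3493)/(1 − 0.3493) = 0.580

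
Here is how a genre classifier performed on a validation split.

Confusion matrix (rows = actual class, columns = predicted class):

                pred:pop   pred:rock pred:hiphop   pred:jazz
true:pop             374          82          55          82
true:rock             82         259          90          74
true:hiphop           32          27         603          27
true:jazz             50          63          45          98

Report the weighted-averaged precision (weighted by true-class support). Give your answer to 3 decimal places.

Per-class precision (TP/(TP+FP)):
  pop: TP=374, FP=82+32+50=164 → 374/538 = 0.6952
  rock: TP=259, FP=82+27+63=172 → 259/431 = 0.6009
  hiphop: TP=603, FP=55+90+45=190 → 603/793 = 0.7604
  jazz: TP=98, FP=82+74+27=183 → 98/281 = 0.3488
Weighted-precision = Σ (supportᵢ/N)·precisionᵢ with N=2043: (593/2043)·0.6952 + (505/2043)·0.6009 + (689/2043)·0.7604 + (256/2043)·0.3488 = 0.650

0.650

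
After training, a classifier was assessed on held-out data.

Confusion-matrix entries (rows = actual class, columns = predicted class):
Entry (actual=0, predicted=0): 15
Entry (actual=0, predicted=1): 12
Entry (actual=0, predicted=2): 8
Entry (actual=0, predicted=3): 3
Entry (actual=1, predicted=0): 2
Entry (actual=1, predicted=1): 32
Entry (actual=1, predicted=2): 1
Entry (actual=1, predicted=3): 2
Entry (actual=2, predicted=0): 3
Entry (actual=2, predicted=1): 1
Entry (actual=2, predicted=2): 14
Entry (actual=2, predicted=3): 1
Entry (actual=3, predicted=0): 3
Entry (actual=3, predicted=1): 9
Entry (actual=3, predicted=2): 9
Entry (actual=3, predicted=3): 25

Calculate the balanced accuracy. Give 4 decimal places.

Balanced accuracy = mean of per-class recall.
  0: recall = 15/38 = 0.39474
  1: recall = 32/37 = 0.86486
  2: recall = 14/19 = 0.73684
  3: recall = 25/46 = 0.54348
Mean = (0.39474 + 0.86486 + 0.73684 + 0.54348) / 4 = 0.6350

0.6350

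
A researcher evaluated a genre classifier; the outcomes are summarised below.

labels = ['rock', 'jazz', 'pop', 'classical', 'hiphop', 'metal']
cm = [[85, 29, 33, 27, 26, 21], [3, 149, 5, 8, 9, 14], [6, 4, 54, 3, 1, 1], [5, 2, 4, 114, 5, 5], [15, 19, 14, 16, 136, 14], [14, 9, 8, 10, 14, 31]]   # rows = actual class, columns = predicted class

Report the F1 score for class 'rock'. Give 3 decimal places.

0.487

Take TP from the diagonal, FP from the rest of the 'rock' prediction marginal, FN from the rest of the 'rock' actual marginal.
F1 score = 2·TP/(2·TP+FP+FN).
rock: TP=85, FP=3+6+5+15+14=43, FN=29+33+27+26+21=136 → 170/349 = 0.4871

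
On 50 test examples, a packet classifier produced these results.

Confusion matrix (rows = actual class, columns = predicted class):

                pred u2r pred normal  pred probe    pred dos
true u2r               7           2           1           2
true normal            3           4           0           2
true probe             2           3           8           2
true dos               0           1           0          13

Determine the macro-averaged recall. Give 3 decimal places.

Per-class recall (TP/(TP+FN)):
  u2r: TP=7, FN=2+1+2=5 → 7/12 = 0.5833
  normal: TP=4, FN=3+0+2=5 → 4/9 = 0.4444
  probe: TP=8, FN=2+3+2=7 → 8/15 = 0.5333
  dos: TP=13, FN=0+1+0=1 → 13/14 = 0.9286
Macro-recall = mean = (0.5833 + 0.4444 + 0.5333 + 0.9286) / 4 = 0.622

0.622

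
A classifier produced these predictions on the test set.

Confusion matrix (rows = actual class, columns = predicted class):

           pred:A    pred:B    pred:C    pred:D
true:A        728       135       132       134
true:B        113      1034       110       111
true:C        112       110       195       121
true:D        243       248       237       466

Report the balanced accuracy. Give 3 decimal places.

0.538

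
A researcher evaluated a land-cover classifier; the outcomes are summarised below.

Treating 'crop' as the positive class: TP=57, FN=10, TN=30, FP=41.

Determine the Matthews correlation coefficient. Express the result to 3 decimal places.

0.301

MCC = (TP·TN − FP·FN) / √((TP+FP)(TP+FN)(TN+FP)(TN+FN))
Numerator = 57·30 − 41·10 = 1300
Denominator = √(98·67·71·40) = √18647440 = 4318.2682
MCC = 1300 / 4318.2682 = 0.301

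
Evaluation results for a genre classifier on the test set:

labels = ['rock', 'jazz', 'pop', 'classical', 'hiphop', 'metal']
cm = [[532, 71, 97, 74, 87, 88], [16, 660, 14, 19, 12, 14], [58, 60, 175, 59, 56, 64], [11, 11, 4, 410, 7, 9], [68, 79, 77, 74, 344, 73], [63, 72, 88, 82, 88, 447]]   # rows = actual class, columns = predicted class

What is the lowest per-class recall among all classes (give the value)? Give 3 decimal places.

Per-class recall (TP/(TP+FN)):
  rock: TP=532, FN=71+97+74+87+88=417 → 532/949 = 0.5606
  jazz: TP=660, FN=16+14+19+12+14=75 → 660/735 = 0.8980
  pop: TP=175, FN=58+60+59+56+64=297 → 175/472 = 0.3708
  classical: TP=410, FN=11+11+4+7+9=42 → 410/452 = 0.9071
  hiphop: TP=344, FN=68+79+77+74+73=371 → 344/715 = 0.4811
  metal: TP=447, FN=63+72+88+82+88=393 → 447/840 = 0.5321
Lowest is class 'pop' with recall = 0.371.

0.371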